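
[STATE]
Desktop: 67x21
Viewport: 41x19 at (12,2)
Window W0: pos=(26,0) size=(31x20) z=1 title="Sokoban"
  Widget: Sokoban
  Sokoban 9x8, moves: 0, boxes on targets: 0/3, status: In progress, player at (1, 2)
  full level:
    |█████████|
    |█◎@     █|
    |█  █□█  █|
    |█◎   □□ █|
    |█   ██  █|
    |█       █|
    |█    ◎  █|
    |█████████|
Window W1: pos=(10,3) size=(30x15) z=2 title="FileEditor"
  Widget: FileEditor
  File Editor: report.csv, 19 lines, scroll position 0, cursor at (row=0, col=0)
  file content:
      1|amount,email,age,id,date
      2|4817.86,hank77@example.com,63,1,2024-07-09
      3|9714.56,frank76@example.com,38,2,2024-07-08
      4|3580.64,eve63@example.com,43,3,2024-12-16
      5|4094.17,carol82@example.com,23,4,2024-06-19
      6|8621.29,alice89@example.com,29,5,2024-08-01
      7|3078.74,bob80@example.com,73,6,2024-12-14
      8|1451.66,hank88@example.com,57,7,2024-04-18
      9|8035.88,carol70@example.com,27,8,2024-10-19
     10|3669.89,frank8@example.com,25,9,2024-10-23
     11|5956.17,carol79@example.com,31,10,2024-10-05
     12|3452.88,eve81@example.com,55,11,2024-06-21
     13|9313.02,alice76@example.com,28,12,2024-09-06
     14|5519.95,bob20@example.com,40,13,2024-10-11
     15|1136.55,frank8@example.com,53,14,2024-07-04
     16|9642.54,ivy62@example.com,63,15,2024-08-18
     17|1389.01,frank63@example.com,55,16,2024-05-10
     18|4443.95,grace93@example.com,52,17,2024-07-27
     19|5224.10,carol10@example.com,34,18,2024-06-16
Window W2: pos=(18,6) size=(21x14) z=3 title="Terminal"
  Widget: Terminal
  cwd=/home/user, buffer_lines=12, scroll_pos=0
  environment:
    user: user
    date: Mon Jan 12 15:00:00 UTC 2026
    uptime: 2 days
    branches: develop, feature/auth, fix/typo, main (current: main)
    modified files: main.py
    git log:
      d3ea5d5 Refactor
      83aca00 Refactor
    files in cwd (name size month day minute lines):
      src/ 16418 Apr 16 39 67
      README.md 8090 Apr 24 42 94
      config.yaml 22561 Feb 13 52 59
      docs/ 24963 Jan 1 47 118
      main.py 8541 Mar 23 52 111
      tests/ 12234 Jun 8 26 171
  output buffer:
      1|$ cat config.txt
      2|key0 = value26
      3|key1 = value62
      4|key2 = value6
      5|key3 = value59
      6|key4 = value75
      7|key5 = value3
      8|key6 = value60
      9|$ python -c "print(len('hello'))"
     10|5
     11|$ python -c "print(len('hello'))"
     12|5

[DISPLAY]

              ┠──────────────────────────
━━━━━━━━━━━━━━━━━━━━━━━━━━━┓             
FileEditor                 ┃             
───────────────────────────┨             
mount,┏━━━━━━━━━━━━━━━━━━━┓┃             
817.86┃ Terminal          ┃┃             
714.56┠───────────────────┨┃             
580.64┃$ cat config.txt   ┃┃             
094.17┃key0 = value26     ┃┃             
621.29┃key1 = value62     ┃┃             
078.74┃key2 = value6      ┃┃             
451.66┃key3 = value59     ┃┃             
035.88┃key4 = value75     ┃┃             
669.89┃key5 = value3      ┃┃             
956.17┃key6 = value60     ┃┃             
━━━━━━┃$ python -c "print(┃┛             
      ┃5                  ┃              
      ┗━━━━━━━━━━━━━━━━━━━┛━━━━━━━━━━━━━━
                                         


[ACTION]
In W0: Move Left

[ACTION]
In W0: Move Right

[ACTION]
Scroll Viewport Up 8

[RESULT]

              ┏━━━━━━━━━━━━━━━━━━━━━━━━━━
              ┃ Sokoban                  
              ┠──────────────────────────
━━━━━━━━━━━━━━━━━━━━━━━━━━━┓             
FileEditor                 ┃             
───────────────────────────┨             
mount,┏━━━━━━━━━━━━━━━━━━━┓┃             
817.86┃ Terminal          ┃┃             
714.56┠───────────────────┨┃             
580.64┃$ cat config.txt   ┃┃             
094.17┃key0 = value26     ┃┃             
621.29┃key1 = value62     ┃┃             
078.74┃key2 = value6      ┃┃             
451.66┃key3 = value59     ┃┃             
035.88┃key4 = value75     ┃┃             
669.89┃key5 = value3      ┃┃             
956.17┃key6 = value60     ┃┃             
━━━━━━┃$ python -c "print(┃┛             
      ┃5                  ┃              


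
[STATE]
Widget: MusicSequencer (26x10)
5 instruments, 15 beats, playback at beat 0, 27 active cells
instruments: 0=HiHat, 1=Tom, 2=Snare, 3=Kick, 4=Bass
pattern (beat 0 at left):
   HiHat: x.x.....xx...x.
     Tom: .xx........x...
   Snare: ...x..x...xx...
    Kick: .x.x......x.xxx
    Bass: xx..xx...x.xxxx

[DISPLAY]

      ▼12345678901234     
 HiHat█·█·····██···█·     
   Tom·██········█···     
 Snare···█··█···██···     
  Kick·█·█······█·███     
  Bass██··██···█·████     
                          
                          
                          
                          


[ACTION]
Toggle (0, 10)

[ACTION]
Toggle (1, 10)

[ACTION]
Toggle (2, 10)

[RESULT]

      ▼12345678901234     
 HiHat█·█·····███··█·     
   Tom·██·······██···     
 Snare···█··█····█···     
  Kick·█·█······█·███     
  Bass██··██···█·████     
                          
                          
                          
                          


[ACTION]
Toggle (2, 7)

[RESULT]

      ▼12345678901234     
 HiHat█·█·····███··█·     
   Tom·██·······██···     
 Snare···█··██···█···     
  Kick·█·█······█·███     
  Bass██··██···█·████     
                          
                          
                          
                          


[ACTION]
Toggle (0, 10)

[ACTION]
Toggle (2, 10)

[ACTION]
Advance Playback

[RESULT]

      0▼2345678901234     
 HiHat█·█·····██···█·     
   Tom·██·······██···     
 Snare···█··██··██···     
  Kick·█·█······█·███     
  Bass██··██···█·████     
                          
                          
                          
                          


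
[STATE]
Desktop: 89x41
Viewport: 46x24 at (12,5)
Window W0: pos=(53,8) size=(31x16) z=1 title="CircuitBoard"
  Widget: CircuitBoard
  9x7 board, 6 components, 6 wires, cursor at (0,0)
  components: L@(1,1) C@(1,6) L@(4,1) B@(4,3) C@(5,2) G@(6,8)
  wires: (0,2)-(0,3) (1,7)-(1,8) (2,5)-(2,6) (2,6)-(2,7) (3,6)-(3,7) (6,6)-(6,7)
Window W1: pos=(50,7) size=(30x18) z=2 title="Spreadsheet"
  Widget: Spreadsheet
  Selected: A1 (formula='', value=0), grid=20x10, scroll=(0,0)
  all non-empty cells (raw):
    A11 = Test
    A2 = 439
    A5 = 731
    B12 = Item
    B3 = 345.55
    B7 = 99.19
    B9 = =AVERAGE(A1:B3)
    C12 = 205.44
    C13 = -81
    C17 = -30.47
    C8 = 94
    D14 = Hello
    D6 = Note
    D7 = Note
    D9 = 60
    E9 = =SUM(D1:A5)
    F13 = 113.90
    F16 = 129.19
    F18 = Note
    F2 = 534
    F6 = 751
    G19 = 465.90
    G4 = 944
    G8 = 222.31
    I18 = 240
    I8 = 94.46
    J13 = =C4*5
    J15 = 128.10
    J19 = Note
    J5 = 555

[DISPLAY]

                                              
                                              
                                      ┏━━━━━━━
                                      ┃ Spread
                                      ┠───────
                                      ┃A1:    
                                      ┃       
                                      ┃-------
                                      ┃  1    
                                      ┃  2    
                                      ┃  3    
                                      ┃  4    
                                      ┃  5    
                                      ┃  6    
                                      ┃  7    
                                      ┃  8    
                                      ┃  9    
                                      ┃ 10    
                                      ┃ 11 Tes
                                      ┗━━━━━━━
                                              
                                              
                                              
                                              


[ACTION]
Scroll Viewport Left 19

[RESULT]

                                              
                                              
                                              
                                              
                                              
                                              
                                              
                                              
                                              
                                              
                                              
                                              
                                              
                                              
                                              
                                              
                                              
                                              
                                              
                                              
                                              
                                              
                                              
                                              


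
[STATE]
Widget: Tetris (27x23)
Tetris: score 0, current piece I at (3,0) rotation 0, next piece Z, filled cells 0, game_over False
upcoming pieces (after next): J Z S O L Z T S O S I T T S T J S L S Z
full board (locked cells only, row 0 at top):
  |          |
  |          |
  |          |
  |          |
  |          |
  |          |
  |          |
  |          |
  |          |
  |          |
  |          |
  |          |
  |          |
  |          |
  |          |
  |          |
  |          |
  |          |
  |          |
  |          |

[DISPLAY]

   ████   │Next:           
          │▓▓              
          │ ▓▓             
          │                
          │                
          │                
          │Score:          
          │0               
          │                
          │                
          │                
          │                
          │                
          │                
          │                
          │                
          │                
          │                
          │                
          │                
          │                
          │                
          │                


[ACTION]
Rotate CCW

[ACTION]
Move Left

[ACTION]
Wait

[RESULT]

          │Next:           
  █       │▓▓              
  █       │ ▓▓             
  █       │                
  █       │                
          │                
          │Score:          
          │0               
          │                
          │                
          │                
          │                
          │                
          │                
          │                
          │                
          │                
          │                
          │                
          │                
          │                
          │                
          │                


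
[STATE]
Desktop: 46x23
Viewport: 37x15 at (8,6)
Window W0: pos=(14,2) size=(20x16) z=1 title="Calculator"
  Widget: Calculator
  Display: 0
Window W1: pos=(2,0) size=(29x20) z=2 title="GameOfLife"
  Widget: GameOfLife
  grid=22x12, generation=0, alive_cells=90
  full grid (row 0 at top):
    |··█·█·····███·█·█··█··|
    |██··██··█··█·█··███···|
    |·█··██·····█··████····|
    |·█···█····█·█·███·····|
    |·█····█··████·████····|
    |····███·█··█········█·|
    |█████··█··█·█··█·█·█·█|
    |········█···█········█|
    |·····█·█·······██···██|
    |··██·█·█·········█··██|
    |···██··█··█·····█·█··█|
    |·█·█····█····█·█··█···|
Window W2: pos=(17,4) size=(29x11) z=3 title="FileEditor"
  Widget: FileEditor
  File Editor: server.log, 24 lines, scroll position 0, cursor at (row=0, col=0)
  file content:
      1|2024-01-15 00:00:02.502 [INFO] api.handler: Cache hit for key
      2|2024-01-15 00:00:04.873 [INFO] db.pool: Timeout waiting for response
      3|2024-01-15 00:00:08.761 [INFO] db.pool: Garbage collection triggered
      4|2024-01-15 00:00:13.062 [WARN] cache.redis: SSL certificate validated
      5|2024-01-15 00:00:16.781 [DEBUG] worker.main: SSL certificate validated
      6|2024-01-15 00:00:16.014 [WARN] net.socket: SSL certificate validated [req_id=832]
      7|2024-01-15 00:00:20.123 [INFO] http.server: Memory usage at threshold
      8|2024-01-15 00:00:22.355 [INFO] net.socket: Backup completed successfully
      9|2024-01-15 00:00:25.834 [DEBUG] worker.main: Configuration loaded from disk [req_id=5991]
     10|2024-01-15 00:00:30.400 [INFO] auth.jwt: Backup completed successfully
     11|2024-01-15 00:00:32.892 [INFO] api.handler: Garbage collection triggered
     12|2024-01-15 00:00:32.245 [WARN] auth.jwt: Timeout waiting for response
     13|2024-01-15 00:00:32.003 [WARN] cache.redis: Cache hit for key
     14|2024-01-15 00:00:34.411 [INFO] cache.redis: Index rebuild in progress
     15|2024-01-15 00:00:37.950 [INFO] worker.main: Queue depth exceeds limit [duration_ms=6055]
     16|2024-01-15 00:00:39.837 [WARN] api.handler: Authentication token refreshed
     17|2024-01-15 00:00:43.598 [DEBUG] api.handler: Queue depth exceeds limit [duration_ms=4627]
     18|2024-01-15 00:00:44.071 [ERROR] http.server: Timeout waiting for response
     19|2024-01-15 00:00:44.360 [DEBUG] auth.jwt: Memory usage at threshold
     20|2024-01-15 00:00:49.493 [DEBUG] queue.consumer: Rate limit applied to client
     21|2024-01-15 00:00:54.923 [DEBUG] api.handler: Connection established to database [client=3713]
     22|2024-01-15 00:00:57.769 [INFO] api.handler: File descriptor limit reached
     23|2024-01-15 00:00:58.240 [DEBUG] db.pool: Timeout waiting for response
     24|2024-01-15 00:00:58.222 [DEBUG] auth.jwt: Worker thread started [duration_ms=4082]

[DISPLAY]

█·····█··┠───────────────────────────
█····█·█·┃█024-01-15 00:00:02.502 [I▲
·█··████·┃2024-01-15 00:00:04.873 [I█
██·█··█··┃2024-01-15 00:00:08.761 [I░
··█··█·█·┃2024-01-15 00:00:13.062 [W░
···█···█·┃2024-01-15 00:00:16.781 [D░
█·█······┃2024-01-15 00:00:16.014 [W░
█·█······┃2024-01-15 00:00:20.123 [I▼
··█··█···┗━━━━━━━━━━━━━━━━━━━━━━━━━━━
···█····█·█··█···     ┃│ ┃           
                      ┃┘ ┃           
                      ┃━━┛           
                      ┃              
━━━━━━━━━━━━━━━━━━━━━━┛              
                                     


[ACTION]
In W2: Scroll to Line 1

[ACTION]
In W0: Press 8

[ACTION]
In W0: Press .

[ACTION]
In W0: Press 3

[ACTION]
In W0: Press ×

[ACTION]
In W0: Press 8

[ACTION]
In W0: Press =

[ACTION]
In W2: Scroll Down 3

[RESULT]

█·····█··┠───────────────────────────
█····█·█·┃2024-01-15 00:00:13.062 [W▲
·█··████·┃2024-01-15 00:00:16.781 [D█
██·█··█··┃2024-01-15 00:00:16.014 [W░
··█··█·█·┃2024-01-15 00:00:20.123 [I░
···█···█·┃2024-01-15 00:00:22.355 [I░
█·█······┃2024-01-15 00:00:25.834 [D░
█·█······┃2024-01-15 00:00:30.400 [I▼
··█··█···┗━━━━━━━━━━━━━━━━━━━━━━━━━━━
···█····█·█··█···     ┃│ ┃           
                      ┃┘ ┃           
                      ┃━━┛           
                      ┃              
━━━━━━━━━━━━━━━━━━━━━━┛              
                                     


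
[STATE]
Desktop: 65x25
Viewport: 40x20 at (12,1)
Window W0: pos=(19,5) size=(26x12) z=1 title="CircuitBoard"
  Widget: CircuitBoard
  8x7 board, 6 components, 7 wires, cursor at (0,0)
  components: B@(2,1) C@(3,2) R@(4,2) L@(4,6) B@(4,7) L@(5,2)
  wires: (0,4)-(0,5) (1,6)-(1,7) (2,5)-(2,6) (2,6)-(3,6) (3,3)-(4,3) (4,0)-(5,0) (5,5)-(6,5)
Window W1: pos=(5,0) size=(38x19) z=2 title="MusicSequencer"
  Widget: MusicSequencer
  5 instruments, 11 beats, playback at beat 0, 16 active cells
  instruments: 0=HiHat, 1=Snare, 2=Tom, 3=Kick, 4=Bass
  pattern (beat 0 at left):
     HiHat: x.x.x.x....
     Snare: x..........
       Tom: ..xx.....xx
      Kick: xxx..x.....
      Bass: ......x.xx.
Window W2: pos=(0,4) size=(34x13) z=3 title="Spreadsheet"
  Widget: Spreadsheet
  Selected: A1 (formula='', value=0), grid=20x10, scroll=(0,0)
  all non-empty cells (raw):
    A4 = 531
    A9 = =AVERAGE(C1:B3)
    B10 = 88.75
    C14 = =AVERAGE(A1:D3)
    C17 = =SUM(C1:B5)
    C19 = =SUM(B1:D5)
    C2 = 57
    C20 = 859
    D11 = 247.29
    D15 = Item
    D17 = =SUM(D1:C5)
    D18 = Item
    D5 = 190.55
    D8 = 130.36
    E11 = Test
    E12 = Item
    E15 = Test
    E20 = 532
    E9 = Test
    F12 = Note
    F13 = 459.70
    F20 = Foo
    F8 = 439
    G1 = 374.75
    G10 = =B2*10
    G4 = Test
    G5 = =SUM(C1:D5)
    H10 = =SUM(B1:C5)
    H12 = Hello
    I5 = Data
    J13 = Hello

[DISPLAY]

Sequencer                     ┃         
──────────────────────────────┨         
▼1234567890                   ┃         
━━━━━━━━━━━━━━━━━━━━━┓        ┃         
t                    ┃        ┃━┓       
─────────────────────┨        ┃ ┃       
                     ┃        ┃─┨       
    B       C       D┃        ┃ ┃       
---------------------┃        ┃ ┃       
]       0       0    ┃        ┃ ┃       
0       0      57    ┃        ┃ ┃       
0       0       0    ┃        ┃ ┃       
1       0       0    ┃        ┃ ┃       
0       0       0  19┃        ┃ ┃       
0       0       0    ┃        ┃ ┃       
━━━━━━━━━━━━━━━━━━━━━┛        ┃━┛       
                              ┃         
━━━━━━━━━━━━━━━━━━━━━━━━━━━━━━┛         
                                        
                                        


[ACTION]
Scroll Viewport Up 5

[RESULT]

━━━━━━━━━━━━━━━━━━━━━━━━━━━━━━┓         
Sequencer                     ┃         
──────────────────────────────┨         
▼1234567890                   ┃         
━━━━━━━━━━━━━━━━━━━━━┓        ┃         
t                    ┃        ┃━┓       
─────────────────────┨        ┃ ┃       
                     ┃        ┃─┨       
    B       C       D┃        ┃ ┃       
---------------------┃        ┃ ┃       
]       0       0    ┃        ┃ ┃       
0       0      57    ┃        ┃ ┃       
0       0       0    ┃        ┃ ┃       
1       0       0    ┃        ┃ ┃       
0       0       0  19┃        ┃ ┃       
0       0       0    ┃        ┃ ┃       
━━━━━━━━━━━━━━━━━━━━━┛        ┃━┛       
                              ┃         
━━━━━━━━━━━━━━━━━━━━━━━━━━━━━━┛         
                                        


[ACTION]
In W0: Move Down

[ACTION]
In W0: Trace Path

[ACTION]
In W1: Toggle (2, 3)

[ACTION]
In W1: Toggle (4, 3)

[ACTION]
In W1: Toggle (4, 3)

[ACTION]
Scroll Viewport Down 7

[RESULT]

t                    ┃        ┃━┓       
─────────────────────┨        ┃ ┃       
                     ┃        ┃─┨       
    B       C       D┃        ┃ ┃       
---------------------┃        ┃ ┃       
]       0       0    ┃        ┃ ┃       
0       0      57    ┃        ┃ ┃       
0       0       0    ┃        ┃ ┃       
1       0       0    ┃        ┃ ┃       
0       0       0  19┃        ┃ ┃       
0       0       0    ┃        ┃ ┃       
━━━━━━━━━━━━━━━━━━━━━┛        ┃━┛       
                              ┃         
━━━━━━━━━━━━━━━━━━━━━━━━━━━━━━┛         
                                        
                                        
                                        
                                        
                                        
                                        


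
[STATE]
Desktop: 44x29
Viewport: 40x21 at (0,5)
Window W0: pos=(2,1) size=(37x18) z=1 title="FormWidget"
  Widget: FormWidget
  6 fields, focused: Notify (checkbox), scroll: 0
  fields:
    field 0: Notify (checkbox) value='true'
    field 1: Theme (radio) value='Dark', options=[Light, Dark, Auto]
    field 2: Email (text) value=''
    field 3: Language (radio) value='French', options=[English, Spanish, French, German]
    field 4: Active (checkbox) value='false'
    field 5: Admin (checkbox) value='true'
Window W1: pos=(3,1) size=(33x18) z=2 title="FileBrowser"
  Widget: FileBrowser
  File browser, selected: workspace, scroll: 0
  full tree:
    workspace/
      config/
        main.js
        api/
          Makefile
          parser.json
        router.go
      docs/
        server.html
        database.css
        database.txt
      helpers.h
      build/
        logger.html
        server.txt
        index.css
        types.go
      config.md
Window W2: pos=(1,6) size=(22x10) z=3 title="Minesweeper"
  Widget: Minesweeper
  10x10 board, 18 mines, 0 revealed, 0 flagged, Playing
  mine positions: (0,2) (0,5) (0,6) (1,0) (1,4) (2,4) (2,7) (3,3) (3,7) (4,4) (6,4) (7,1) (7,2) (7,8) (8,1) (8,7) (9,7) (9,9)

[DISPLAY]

  ┃┃    [+] config/                ┃  ┃ 
 ┏━━━━━━━━━━━━━━━━━━━━┓            ┃ ]┃ 
 ┃ Minesweeper        ┃            ┃an┃ 
 ┠────────────────────┨            ┃  ┃ 
 ┃■■■■■■■■■■          ┃            ┃  ┃ 
 ┃■■■■■■■■■■          ┃            ┃  ┃ 
 ┃■■■■■■■■■■          ┃            ┃  ┃ 
 ┃■■■■■■■■■■          ┃            ┃  ┃ 
 ┃■■■■■■■■■■          ┃            ┃  ┃ 
 ┃■■■■■■■■■■          ┃            ┃  ┃ 
 ┗━━━━━━━━━━━━━━━━━━━━┛            ┃  ┃ 
  ┃┃                               ┃  ┃ 
  ┃┃                               ┃  ┃ 
  ┗┗━━━━━━━━━━━━━━━━━━━━━━━━━━━━━━━┛━━┛ 
                                        
                                        
                                        
                                        
                                        
                                        
                                        


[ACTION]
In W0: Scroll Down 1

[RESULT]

  ┃┃    [+] config/                ┃ ]┃ 
 ┏━━━━━━━━━━━━━━━━━━━━┓            ┃an┃ 
 ┃ Minesweeper        ┃            ┃  ┃ 
 ┠────────────────────┨            ┃  ┃ 
 ┃■■■■■■■■■■          ┃            ┃  ┃ 
 ┃■■■■■■■■■■          ┃            ┃  ┃ 
 ┃■■■■■■■■■■          ┃            ┃  ┃ 
 ┃■■■■■■■■■■          ┃            ┃  ┃ 
 ┃■■■■■■■■■■          ┃            ┃  ┃ 
 ┃■■■■■■■■■■          ┃            ┃  ┃ 
 ┗━━━━━━━━━━━━━━━━━━━━┛            ┃  ┃ 
  ┃┃                               ┃  ┃ 
  ┃┃                               ┃  ┃ 
  ┗┗━━━━━━━━━━━━━━━━━━━━━━━━━━━━━━━┛━━┛ 
                                        
                                        
                                        
                                        
                                        
                                        
                                        


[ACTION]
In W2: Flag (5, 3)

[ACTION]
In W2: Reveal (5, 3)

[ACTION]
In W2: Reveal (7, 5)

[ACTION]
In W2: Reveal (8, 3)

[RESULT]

  ┃┃    [+] config/                ┃ ]┃ 
 ┏━━━━━━━━━━━━━━━━━━━━┓            ┃an┃ 
 ┃ Minesweeper        ┃            ┃  ┃ 
 ┠────────────────────┨            ┃  ┃ 
 ┃■■■■■■■■■■          ┃            ┃  ┃ 
 ┃■■■■■■■■■■          ┃            ┃  ┃ 
 ┃■■■■■■■■■■          ┃            ┃  ┃ 
 ┃■■■■■■■■■■          ┃            ┃  ┃ 
 ┃■■■■■■■■■■          ┃            ┃  ┃ 
 ┃■■■⚑■■■■■■          ┃            ┃  ┃ 
 ┗━━━━━━━━━━━━━━━━━━━━┛            ┃  ┃ 
  ┃┃                               ┃  ┃ 
  ┃┃                               ┃  ┃ 
  ┗┗━━━━━━━━━━━━━━━━━━━━━━━━━━━━━━━┛━━┛ 
                                        
                                        
                                        
                                        
                                        
                                        
                                        


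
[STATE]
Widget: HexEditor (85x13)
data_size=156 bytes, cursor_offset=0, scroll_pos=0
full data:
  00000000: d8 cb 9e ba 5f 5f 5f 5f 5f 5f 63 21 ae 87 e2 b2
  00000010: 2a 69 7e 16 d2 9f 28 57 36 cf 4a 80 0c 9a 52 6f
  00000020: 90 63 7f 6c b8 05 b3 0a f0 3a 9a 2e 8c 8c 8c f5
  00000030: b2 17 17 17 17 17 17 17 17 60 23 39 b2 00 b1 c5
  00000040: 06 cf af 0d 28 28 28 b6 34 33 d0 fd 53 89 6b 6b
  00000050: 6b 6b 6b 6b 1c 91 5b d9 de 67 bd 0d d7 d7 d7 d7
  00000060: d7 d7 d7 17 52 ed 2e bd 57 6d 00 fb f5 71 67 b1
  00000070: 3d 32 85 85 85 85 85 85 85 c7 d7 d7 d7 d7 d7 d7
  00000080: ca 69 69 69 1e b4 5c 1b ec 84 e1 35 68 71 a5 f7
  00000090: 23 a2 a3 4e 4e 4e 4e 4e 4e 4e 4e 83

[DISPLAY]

00000000  D8 cb 9e ba 5f 5f 5f 5f  5f 5f 63 21 ae 87 e2 b2  |....______c!....|       
00000010  2a 69 7e 16 d2 9f 28 57  36 cf 4a 80 0c 9a 52 6f  |*i~...(W6.J...Ro|       
00000020  90 63 7f 6c b8 05 b3 0a  f0 3a 9a 2e 8c 8c 8c f5  |.c.l.....:......|       
00000030  b2 17 17 17 17 17 17 17  17 60 23 39 b2 00 b1 c5  |.........`#9....|       
00000040  06 cf af 0d 28 28 28 b6  34 33 d0 fd 53 89 6b 6b  |....(((.43..S.kk|       
00000050  6b 6b 6b 6b 1c 91 5b d9  de 67 bd 0d d7 d7 d7 d7  |kkkk..[..g......|       
00000060  d7 d7 d7 17 52 ed 2e bd  57 6d 00 fb f5 71 67 b1  |....R...Wm...qg.|       
00000070  3d 32 85 85 85 85 85 85  85 c7 d7 d7 d7 d7 d7 d7  |=2..............|       
00000080  ca 69 69 69 1e b4 5c 1b  ec 84 e1 35 68 71 a5 f7  |.iii..\....5hq..|       
00000090  23 a2 a3 4e 4e 4e 4e 4e  4e 4e 4e 83              |#..NNNNNNNN.    |       
                                                                                     
                                                                                     
                                                                                     


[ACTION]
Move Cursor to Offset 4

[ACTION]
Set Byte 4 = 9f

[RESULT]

00000000  d8 cb 9e ba 9F 5f 5f 5f  5f 5f 63 21 ae 87 e2 b2  |....._____c!....|       
00000010  2a 69 7e 16 d2 9f 28 57  36 cf 4a 80 0c 9a 52 6f  |*i~...(W6.J...Ro|       
00000020  90 63 7f 6c b8 05 b3 0a  f0 3a 9a 2e 8c 8c 8c f5  |.c.l.....:......|       
00000030  b2 17 17 17 17 17 17 17  17 60 23 39 b2 00 b1 c5  |.........`#9....|       
00000040  06 cf af 0d 28 28 28 b6  34 33 d0 fd 53 89 6b 6b  |....(((.43..S.kk|       
00000050  6b 6b 6b 6b 1c 91 5b d9  de 67 bd 0d d7 d7 d7 d7  |kkkk..[..g......|       
00000060  d7 d7 d7 17 52 ed 2e bd  57 6d 00 fb f5 71 67 b1  |....R...Wm...qg.|       
00000070  3d 32 85 85 85 85 85 85  85 c7 d7 d7 d7 d7 d7 d7  |=2..............|       
00000080  ca 69 69 69 1e b4 5c 1b  ec 84 e1 35 68 71 a5 f7  |.iii..\....5hq..|       
00000090  23 a2 a3 4e 4e 4e 4e 4e  4e 4e 4e 83              |#..NNNNNNNN.    |       
                                                                                     
                                                                                     
                                                                                     


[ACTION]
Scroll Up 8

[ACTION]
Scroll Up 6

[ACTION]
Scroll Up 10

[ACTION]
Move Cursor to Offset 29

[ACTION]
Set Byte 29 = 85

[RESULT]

00000000  d8 cb 9e ba 9f 5f 5f 5f  5f 5f 63 21 ae 87 e2 b2  |....._____c!....|       
00000010  2a 69 7e 16 d2 9f 28 57  36 cf 4a 80 0c 85 52 6f  |*i~...(W6.J...Ro|       
00000020  90 63 7f 6c b8 05 b3 0a  f0 3a 9a 2e 8c 8c 8c f5  |.c.l.....:......|       
00000030  b2 17 17 17 17 17 17 17  17 60 23 39 b2 00 b1 c5  |.........`#9....|       
00000040  06 cf af 0d 28 28 28 b6  34 33 d0 fd 53 89 6b 6b  |....(((.43..S.kk|       
00000050  6b 6b 6b 6b 1c 91 5b d9  de 67 bd 0d d7 d7 d7 d7  |kkkk..[..g......|       
00000060  d7 d7 d7 17 52 ed 2e bd  57 6d 00 fb f5 71 67 b1  |....R...Wm...qg.|       
00000070  3d 32 85 85 85 85 85 85  85 c7 d7 d7 d7 d7 d7 d7  |=2..............|       
00000080  ca 69 69 69 1e b4 5c 1b  ec 84 e1 35 68 71 a5 f7  |.iii..\....5hq..|       
00000090  23 a2 a3 4e 4e 4e 4e 4e  4e 4e 4e 83              |#..NNNNNNNN.    |       
                                                                                     
                                                                                     
                                                                                     


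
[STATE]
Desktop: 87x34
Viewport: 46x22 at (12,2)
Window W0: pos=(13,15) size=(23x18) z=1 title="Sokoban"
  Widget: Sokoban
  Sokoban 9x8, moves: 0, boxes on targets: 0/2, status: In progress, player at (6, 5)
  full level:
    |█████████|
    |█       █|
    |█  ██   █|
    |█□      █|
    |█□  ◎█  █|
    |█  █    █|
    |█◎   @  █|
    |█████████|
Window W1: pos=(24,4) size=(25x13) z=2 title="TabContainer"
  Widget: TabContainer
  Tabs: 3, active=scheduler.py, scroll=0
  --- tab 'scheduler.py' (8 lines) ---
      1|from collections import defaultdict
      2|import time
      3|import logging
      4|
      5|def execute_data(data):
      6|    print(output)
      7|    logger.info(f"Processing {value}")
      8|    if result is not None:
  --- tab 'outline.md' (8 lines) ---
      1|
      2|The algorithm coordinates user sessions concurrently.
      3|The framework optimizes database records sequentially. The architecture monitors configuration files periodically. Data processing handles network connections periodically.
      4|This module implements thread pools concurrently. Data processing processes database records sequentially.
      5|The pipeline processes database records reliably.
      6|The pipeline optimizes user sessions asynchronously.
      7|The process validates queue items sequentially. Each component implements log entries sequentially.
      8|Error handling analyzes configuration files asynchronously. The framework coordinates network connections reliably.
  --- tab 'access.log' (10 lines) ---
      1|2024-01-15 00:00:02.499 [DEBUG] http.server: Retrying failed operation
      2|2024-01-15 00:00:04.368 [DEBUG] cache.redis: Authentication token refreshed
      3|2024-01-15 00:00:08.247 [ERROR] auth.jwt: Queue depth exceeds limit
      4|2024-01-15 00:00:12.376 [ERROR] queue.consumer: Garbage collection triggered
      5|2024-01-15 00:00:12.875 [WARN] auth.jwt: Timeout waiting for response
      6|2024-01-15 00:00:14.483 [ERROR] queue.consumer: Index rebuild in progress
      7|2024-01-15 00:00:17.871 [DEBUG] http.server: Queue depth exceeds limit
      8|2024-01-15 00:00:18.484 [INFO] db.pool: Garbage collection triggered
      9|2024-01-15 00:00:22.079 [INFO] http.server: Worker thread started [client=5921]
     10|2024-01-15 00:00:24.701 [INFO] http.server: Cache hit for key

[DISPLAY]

                                              
                                              
            ┏━━━━━━━━━━━━━━━━━━━━━━━┓         
            ┃ TabContainer          ┃         
            ┠───────────────────────┨         
            ┃[scheduler.py]│ outline┃         
            ┃───────────────────────┃         
            ┃from collections import┃         
            ┃import time            ┃         
            ┃import logging         ┃         
            ┃                       ┃         
            ┃def execute_data(data):┃         
            ┃    print(output)      ┃         
 ┏━━━━━━━━━━┃    logger.info(f"Proce┃         
 ┃ Sokoban  ┗━━━━━━━━━━━━━━━━━━━━━━━┛         
 ┠─────────────────────┨                      
 ┃█████████            ┃                      
 ┃█       █            ┃                      
 ┃█  ██   █            ┃                      
 ┃█□      █            ┃                      
 ┃█□  ◎█  █            ┃                      
 ┃█  █    █            ┃                      


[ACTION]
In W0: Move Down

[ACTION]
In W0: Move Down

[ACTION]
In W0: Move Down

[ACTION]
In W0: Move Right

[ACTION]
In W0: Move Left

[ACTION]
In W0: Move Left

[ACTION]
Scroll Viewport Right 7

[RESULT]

                                              
                                              
     ┏━━━━━━━━━━━━━━━━━━━━━━━┓                
     ┃ TabContainer          ┃                
     ┠───────────────────────┨                
     ┃[scheduler.py]│ outline┃                
     ┃───────────────────────┃                
     ┃from collections import┃                
     ┃import time            ┃                
     ┃import logging         ┃                
     ┃                       ┃                
     ┃def execute_data(data):┃                
     ┃    print(output)      ┃                
━━━━━┃    logger.info(f"Proce┃                
ban  ┗━━━━━━━━━━━━━━━━━━━━━━━┛                
────────────────┨                             
████            ┃                             
   █            ┃                             
   █            ┃                             
   █            ┃                             
█  █            ┃                             
   █            ┃                             


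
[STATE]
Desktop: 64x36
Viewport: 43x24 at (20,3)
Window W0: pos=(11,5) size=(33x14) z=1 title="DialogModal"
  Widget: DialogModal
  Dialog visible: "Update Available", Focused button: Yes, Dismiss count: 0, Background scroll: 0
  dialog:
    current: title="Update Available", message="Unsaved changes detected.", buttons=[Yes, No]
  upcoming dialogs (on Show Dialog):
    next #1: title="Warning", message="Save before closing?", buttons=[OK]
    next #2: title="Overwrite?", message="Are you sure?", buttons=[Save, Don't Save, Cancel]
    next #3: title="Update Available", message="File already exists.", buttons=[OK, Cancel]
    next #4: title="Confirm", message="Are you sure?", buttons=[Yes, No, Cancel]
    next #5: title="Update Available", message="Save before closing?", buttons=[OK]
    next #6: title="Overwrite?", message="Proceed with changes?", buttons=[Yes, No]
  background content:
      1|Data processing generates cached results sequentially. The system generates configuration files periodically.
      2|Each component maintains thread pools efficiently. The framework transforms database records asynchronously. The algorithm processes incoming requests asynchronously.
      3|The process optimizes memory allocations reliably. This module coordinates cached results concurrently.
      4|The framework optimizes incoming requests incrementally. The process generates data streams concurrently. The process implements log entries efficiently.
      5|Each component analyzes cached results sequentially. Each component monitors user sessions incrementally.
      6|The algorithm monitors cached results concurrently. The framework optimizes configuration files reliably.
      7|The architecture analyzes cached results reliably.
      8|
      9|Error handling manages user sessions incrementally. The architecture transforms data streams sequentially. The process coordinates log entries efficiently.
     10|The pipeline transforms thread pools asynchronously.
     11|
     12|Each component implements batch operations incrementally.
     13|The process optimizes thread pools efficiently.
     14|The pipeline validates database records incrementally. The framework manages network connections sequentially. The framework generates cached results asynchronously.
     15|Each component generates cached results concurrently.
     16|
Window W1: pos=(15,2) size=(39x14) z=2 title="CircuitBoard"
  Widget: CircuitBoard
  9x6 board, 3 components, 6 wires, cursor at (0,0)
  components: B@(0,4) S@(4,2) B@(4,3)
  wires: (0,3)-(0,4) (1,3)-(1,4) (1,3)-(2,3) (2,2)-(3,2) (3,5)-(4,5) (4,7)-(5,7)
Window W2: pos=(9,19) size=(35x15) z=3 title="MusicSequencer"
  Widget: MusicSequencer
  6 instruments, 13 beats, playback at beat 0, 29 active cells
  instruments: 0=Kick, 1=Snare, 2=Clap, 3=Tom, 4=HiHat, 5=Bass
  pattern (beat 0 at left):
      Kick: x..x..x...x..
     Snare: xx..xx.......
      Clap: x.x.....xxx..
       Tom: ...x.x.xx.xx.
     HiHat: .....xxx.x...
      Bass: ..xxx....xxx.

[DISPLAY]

cuitBoard                        ┃         
─────────────────────────────────┨         
 1 2 3 4 5 6 7 8                 ┃         
.]          · ─ B                ┃         
                                 ┃         
            · ─ ·                ┃         
            │                    ┃         
        ·   ·                    ┃         
        │                        ┃         
        ·           ·            ┃         
                    │            ┃         
        S   B       ·       ·    ┃         
━━━━━━━━━━━━━━━━━━━━━━━━━━━━━━━━━┛         
ndling manages user ses┃                   
line transforms thread ┃                   
━━━━━━━━━━━━━━━━━━━━━━━┛                   
━━━━━━━━━━━━━━━━━━━━━━━┓                   
encer                  ┃                   
───────────────────────┨                   
456789012              ┃                   
··█···█··              ┃                   
██·······              ┃                   
····███··              ┃                   
·█·██·██·              ┃                   


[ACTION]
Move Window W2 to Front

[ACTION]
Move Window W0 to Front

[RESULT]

cuitBoard                        ┃         
─────────────────────────────────┨         
━━━━━━━━━━━━━━━━━━━━━━━┓         ┃         
odal                   ┃         ┃         
───────────────────────┨         ┃         
cessing generates cache┃         ┃         
ponent maintains thread┃         ┃         
────────────────────┐al┃         ┃         
Update Available    │in┃         ┃         
ed changes detected.│d ┃         ┃         
   [Yes]  No        │ r┃         ┃         
────────────────────┘he┃    ·    ┃         
                       ┃━━━━━━━━━┛         
ndling manages user ses┃                   
line transforms thread ┃                   
━━━━━━━━━━━━━━━━━━━━━━━┛                   
━━━━━━━━━━━━━━━━━━━━━━━┓                   
encer                  ┃                   
───────────────────────┨                   
456789012              ┃                   
··█···█··              ┃                   
██·······              ┃                   
····███··              ┃                   
·█·██·██·              ┃                   


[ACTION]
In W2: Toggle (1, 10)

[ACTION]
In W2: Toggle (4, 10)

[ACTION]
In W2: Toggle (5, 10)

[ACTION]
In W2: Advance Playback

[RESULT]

cuitBoard                        ┃         
─────────────────────────────────┨         
━━━━━━━━━━━━━━━━━━━━━━━┓         ┃         
odal                   ┃         ┃         
───────────────────────┨         ┃         
cessing generates cache┃         ┃         
ponent maintains thread┃         ┃         
────────────────────┐al┃         ┃         
Update Available    │in┃         ┃         
ed changes detected.│d ┃         ┃         
   [Yes]  No        │ r┃         ┃         
────────────────────┘he┃    ·    ┃         
                       ┃━━━━━━━━━┛         
ndling manages user ses┃                   
line transforms thread ┃                   
━━━━━━━━━━━━━━━━━━━━━━━┛                   
━━━━━━━━━━━━━━━━━━━━━━━┓                   
encer                  ┃                   
───────────────────────┨                   
456789012              ┃                   
··█···█··              ┃                   
██····█··              ┃                   
····███··              ┃                   
·█·██·██·              ┃                   
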